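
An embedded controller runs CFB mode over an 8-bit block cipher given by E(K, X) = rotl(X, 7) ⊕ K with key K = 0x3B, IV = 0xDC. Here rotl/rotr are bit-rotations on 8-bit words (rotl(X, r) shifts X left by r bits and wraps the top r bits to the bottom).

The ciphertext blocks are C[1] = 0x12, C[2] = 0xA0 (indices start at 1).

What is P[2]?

P[2] = 0x92

CFB decryption: P_i = C_i ⊕ E(K, C_{i−1}), with C_{0} = IV.
P[2]: E(K, 0x12) = 0x32; 0xA0 ⊕ 0x32 = 0x92.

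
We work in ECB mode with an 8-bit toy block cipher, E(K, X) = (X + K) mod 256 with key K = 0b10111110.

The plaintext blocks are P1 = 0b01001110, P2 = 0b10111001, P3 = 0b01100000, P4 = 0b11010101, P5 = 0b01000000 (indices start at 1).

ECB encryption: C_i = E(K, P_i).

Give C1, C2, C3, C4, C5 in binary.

C1 = 0b00001100, C2 = 0b01110111, C3 = 0b00011110, C4 = 0b10010011, C5 = 0b11111110

C1: E(K, 0b01001110) = 0b00001100.
C2: E(K, 0b10111001) = 0b01110111.
C3: E(K, 0b01100000) = 0b00011110.
C4: E(K, 0b11010101) = 0b10010011.
C5: E(K, 0b01000000) = 0b11111110.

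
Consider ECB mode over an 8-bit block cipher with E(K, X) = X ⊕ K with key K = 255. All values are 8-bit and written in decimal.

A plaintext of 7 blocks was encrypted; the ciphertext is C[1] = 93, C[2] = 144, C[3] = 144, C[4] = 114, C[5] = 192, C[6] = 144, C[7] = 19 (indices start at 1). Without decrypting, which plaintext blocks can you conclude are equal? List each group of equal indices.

ECB encrypts each block independently with the same key, so equal ciphertext blocks imply equal plaintext blocks.
C[2] = C[3] = C[6] = 144, so P[2] = P[3] = P[6].

P[2] = P[3] = P[6]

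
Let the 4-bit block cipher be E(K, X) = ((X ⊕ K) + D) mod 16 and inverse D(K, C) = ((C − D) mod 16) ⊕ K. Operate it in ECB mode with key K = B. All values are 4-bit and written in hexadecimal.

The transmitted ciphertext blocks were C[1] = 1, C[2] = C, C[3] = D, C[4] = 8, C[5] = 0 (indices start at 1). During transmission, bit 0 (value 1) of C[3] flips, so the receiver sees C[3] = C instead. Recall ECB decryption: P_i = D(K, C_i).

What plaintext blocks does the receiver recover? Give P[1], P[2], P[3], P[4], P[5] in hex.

Only C[3] changed, to C. In ECB, a change in C_i affects only P_i. Decrypting the received ciphertext:
P[1]: D(K, 1) = F.
P[2]: D(K, C) = 4.
P[3]: D(K, C) = 4.
P[4]: D(K, 8) = 0.
P[5]: D(K, 0) = 8.
Blocks that differ from the original plaintext: P[3].

P[1] = F, P[2] = 4, P[3] = 4, P[4] = 0, P[5] = 8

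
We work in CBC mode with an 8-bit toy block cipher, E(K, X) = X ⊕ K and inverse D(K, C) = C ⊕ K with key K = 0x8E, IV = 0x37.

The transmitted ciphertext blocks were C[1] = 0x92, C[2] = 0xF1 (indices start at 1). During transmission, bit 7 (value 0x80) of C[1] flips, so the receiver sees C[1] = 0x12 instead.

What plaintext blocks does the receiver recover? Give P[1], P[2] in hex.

P[1] = 0xAB, P[2] = 0x6D

CBC decryption: P_i = D(K, C_i) ⊕ C_{i−1}, with C_{0} = IV.
Only C[1] changed, to 0x12. In CBC, a change in C_i garbles P_i and flips the same bit in P_{i+1}. Decrypting the received ciphertext:
P[1]: D(K, 0x12) = 0x9C; 0x9C ⊕ 0x37 = 0xAB.
P[2]: D(K, 0xF1) = 0x7F; 0x7F ⊕ 0x12 = 0x6D.
Blocks that differ from the original plaintext: P[1], P[2].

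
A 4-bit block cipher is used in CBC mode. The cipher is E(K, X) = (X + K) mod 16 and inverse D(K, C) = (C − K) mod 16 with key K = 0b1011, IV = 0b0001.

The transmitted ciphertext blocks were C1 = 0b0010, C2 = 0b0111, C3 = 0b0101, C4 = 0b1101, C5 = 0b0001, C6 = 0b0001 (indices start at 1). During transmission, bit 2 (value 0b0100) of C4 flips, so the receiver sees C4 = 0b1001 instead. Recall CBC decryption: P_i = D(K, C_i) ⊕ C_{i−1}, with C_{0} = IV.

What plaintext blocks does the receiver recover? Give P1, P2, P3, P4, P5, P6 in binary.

Only C4 changed, to 0b1001. In CBC, a change in C_i garbles P_i and flips the same bit in P_{i+1}. Decrypting the received ciphertext:
P1: D(K, 0b0010) = 0b0111; 0b0111 ⊕ 0b0001 = 0b0110.
P2: D(K, 0b0111) = 0b1100; 0b1100 ⊕ 0b0010 = 0b1110.
P3: D(K, 0b0101) = 0b1010; 0b1010 ⊕ 0b0111 = 0b1101.
P4: D(K, 0b1001) = 0b1110; 0b1110 ⊕ 0b0101 = 0b1011.
P5: D(K, 0b0001) = 0b0110; 0b0110 ⊕ 0b1001 = 0b1111.
P6: D(K, 0b0001) = 0b0110; 0b0110 ⊕ 0b0001 = 0b0111.
Blocks that differ from the original plaintext: P4, P5.

P1 = 0b0110, P2 = 0b1110, P3 = 0b1101, P4 = 0b1011, P5 = 0b1111, P6 = 0b0111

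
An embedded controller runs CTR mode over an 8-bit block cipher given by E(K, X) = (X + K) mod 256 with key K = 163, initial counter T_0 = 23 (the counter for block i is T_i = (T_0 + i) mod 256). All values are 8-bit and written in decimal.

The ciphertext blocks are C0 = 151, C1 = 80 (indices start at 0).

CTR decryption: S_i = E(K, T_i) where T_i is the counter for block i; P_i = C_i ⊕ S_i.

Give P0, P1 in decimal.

P0 = 45, P1 = 235

P0: T = 23, S = E(K, T) = 186; 151 ⊕ 186 = 45.
P1: T = 24, S = E(K, T) = 187; 80 ⊕ 187 = 235.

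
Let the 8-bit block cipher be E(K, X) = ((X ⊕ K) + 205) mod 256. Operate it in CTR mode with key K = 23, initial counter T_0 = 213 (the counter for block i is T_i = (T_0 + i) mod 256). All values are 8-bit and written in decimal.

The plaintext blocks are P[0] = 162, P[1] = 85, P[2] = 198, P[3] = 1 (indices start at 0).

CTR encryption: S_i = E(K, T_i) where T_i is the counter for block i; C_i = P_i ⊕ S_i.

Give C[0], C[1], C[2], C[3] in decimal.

C[0]: T = 213, S = E(K, T) = 143; 162 ⊕ 143 = 45.
C[1]: T = 214, S = E(K, T) = 142; 85 ⊕ 142 = 219.
C[2]: T = 215, S = E(K, T) = 141; 198 ⊕ 141 = 75.
C[3]: T = 216, S = E(K, T) = 156; 1 ⊕ 156 = 157.

C[0] = 45, C[1] = 219, C[2] = 75, C[3] = 157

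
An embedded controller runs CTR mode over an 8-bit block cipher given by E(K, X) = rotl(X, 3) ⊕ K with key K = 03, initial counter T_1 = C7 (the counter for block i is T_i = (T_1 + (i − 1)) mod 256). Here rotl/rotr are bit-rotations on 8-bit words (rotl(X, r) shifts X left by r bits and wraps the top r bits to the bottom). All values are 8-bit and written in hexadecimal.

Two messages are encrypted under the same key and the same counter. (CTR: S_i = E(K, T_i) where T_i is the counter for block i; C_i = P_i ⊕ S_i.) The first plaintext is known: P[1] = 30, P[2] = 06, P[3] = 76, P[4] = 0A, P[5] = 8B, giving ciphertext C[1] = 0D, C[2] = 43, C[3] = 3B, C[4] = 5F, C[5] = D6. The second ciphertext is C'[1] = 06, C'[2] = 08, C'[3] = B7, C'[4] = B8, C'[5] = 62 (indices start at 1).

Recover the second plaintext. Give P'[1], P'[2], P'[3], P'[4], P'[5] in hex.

P'[1] = 3B, P'[2] = 4D, P'[3] = FA, P'[4] = ED, P'[5] = 3F

In CTR with a reused counter, both messages share the same keystream S_i, so C_i ⊕ C'_i = P_i ⊕ P'_i and thus P'_i = P_i ⊕ C_i ⊕ C'_i.
P'[1]: 30 ⊕ 0D ⊕ 06 = 3B.
P'[2]: 06 ⊕ 43 ⊕ 08 = 4D.
P'[3]: 76 ⊕ 3B ⊕ B7 = FA.
P'[4]: 0A ⊕ 5F ⊕ B8 = ED.
P'[5]: 8B ⊕ D6 ⊕ 62 = 3F.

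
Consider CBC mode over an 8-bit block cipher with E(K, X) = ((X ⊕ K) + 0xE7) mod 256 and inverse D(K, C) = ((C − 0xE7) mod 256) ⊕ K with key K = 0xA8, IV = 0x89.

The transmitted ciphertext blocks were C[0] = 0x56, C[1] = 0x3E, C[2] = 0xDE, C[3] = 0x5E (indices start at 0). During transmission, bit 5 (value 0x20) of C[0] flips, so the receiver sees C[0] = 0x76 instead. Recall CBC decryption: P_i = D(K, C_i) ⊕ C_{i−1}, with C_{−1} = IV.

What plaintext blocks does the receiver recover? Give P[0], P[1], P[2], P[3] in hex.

P[0] = 0xAE, P[1] = 0x89, P[2] = 0x61, P[3] = 0x01

Only C[0] changed, to 0x76. In CBC, a change in C_i garbles P_i and flips the same bit in P_{i+1}. Decrypting the received ciphertext:
P[0]: D(K, 0x76) = 0x27; 0x27 ⊕ 0x89 = 0xAE.
P[1]: D(K, 0x3E) = 0xFF; 0xFF ⊕ 0x76 = 0x89.
P[2]: D(K, 0xDE) = 0x5F; 0x5F ⊕ 0x3E = 0x61.
P[3]: D(K, 0x5E) = 0xDF; 0xDF ⊕ 0xDE = 0x01.
Blocks that differ from the original plaintext: P[0], P[1].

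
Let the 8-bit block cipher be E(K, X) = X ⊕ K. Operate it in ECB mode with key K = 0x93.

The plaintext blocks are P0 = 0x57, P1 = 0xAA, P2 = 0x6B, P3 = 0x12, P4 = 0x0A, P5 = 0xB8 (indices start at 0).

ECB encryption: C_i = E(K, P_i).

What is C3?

C3 = 0x81

C3: E(K, 0x12) = 0x81.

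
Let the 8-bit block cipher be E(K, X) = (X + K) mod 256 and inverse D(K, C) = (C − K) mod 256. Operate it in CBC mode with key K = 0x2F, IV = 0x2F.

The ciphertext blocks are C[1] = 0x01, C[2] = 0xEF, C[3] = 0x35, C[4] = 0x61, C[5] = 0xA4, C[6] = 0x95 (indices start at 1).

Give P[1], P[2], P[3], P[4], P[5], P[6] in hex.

P[1] = 0xFD, P[2] = 0xC1, P[3] = 0xE9, P[4] = 0x07, P[5] = 0x14, P[6] = 0xC2

CBC decryption: P_i = D(K, C_i) ⊕ C_{i−1}, with C_{0} = IV.
P[1]: D(K, 0x01) = 0xD2; 0xD2 ⊕ 0x2F = 0xFD.
P[2]: D(K, 0xEF) = 0xC0; 0xC0 ⊕ 0x01 = 0xC1.
P[3]: D(K, 0x35) = 0x06; 0x06 ⊕ 0xEF = 0xE9.
P[4]: D(K, 0x61) = 0x32; 0x32 ⊕ 0x35 = 0x07.
P[5]: D(K, 0xA4) = 0x75; 0x75 ⊕ 0x61 = 0x14.
P[6]: D(K, 0x95) = 0x66; 0x66 ⊕ 0xA4 = 0xC2.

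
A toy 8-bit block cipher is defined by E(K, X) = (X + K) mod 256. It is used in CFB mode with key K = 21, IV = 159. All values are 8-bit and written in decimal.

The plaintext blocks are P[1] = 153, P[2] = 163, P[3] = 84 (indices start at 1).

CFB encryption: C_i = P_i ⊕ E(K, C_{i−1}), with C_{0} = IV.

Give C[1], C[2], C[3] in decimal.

C[1] = 45, C[2] = 225, C[3] = 162

C[1]: E(K, 159) = 180; 153 ⊕ 180 = 45.
C[2]: E(K, 45) = 66; 163 ⊕ 66 = 225.
C[3]: E(K, 225) = 246; 84 ⊕ 246 = 162.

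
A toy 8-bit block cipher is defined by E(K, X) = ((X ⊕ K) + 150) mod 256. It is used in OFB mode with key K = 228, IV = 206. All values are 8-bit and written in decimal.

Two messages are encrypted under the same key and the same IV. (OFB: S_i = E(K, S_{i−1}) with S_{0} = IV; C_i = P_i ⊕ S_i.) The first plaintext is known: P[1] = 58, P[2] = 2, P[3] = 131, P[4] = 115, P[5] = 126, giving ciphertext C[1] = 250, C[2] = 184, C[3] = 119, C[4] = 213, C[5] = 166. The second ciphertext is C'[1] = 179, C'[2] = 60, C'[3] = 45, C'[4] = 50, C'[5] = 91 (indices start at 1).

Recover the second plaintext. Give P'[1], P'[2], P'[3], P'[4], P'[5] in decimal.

In OFB with a reused IV, both messages share the same keystream S_i, so C_i ⊕ C'_i = P_i ⊕ P'_i and thus P'_i = P_i ⊕ C_i ⊕ C'_i.
P'[1]: 58 ⊕ 250 ⊕ 179 = 115.
P'[2]: 2 ⊕ 184 ⊕ 60 = 134.
P'[3]: 131 ⊕ 119 ⊕ 45 = 217.
P'[4]: 115 ⊕ 213 ⊕ 50 = 148.
P'[5]: 126 ⊕ 166 ⊕ 91 = 131.

P'[1] = 115, P'[2] = 134, P'[3] = 217, P'[4] = 148, P'[5] = 131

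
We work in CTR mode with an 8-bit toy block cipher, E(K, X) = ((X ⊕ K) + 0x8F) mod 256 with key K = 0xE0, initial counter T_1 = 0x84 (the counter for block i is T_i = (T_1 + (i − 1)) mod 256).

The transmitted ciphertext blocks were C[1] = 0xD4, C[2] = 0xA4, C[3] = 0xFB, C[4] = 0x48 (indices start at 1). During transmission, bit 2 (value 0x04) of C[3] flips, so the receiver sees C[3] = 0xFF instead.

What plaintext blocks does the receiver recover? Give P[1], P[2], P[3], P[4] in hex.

CTR decryption: S_i = E(K, T_i) where T_i is the counter for block i; P_i = C_i ⊕ S_i.
Only C[3] changed, to 0xFF. In CTR, a change in C_i flips the same bit in P_i only; the keystream is unaffected. Decrypting the received ciphertext:
P[1]: T = 0x84, S = E(K, T) = 0xF3; 0xD4 ⊕ 0xF3 = 0x27.
P[2]: T = 0x85, S = E(K, T) = 0xF4; 0xA4 ⊕ 0xF4 = 0x50.
P[3]: T = 0x86, S = E(K, T) = 0xF5; 0xFF ⊕ 0xF5 = 0x0A.
P[4]: T = 0x87, S = E(K, T) = 0xF6; 0x48 ⊕ 0xF6 = 0xBE.
Blocks that differ from the original plaintext: P[3].

P[1] = 0x27, P[2] = 0x50, P[3] = 0x0A, P[4] = 0xBE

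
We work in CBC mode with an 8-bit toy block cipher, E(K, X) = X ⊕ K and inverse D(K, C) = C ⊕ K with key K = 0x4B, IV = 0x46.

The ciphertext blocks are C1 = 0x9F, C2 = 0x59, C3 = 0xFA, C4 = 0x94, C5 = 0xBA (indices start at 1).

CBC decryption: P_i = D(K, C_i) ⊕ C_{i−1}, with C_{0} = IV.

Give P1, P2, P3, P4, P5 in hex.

P1: D(K, 0x9F) = 0xD4; 0xD4 ⊕ 0x46 = 0x92.
P2: D(K, 0x59) = 0x12; 0x12 ⊕ 0x9F = 0x8D.
P3: D(K, 0xFA) = 0xB1; 0xB1 ⊕ 0x59 = 0xE8.
P4: D(K, 0x94) = 0xDF; 0xDF ⊕ 0xFA = 0x25.
P5: D(K, 0xBA) = 0xF1; 0xF1 ⊕ 0x94 = 0x65.

P1 = 0x92, P2 = 0x8D, P3 = 0xE8, P4 = 0x25, P5 = 0x65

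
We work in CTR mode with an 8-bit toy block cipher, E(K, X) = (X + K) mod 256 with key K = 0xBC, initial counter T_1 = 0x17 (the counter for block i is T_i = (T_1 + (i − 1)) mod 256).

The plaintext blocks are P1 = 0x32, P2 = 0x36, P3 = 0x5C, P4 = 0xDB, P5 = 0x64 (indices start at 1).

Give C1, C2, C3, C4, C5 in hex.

C1 = 0xE1, C2 = 0xE2, C3 = 0x89, C4 = 0x0D, C5 = 0xB3

CTR encryption: S_i = E(K, T_i) where T_i is the counter for block i; C_i = P_i ⊕ S_i.
C1: T = 0x17, S = E(K, T) = 0xD3; 0x32 ⊕ 0xD3 = 0xE1.
C2: T = 0x18, S = E(K, T) = 0xD4; 0x36 ⊕ 0xD4 = 0xE2.
C3: T = 0x19, S = E(K, T) = 0xD5; 0x5C ⊕ 0xD5 = 0x89.
C4: T = 0x1A, S = E(K, T) = 0xD6; 0xDB ⊕ 0xD6 = 0x0D.
C5: T = 0x1B, S = E(K, T) = 0xD7; 0x64 ⊕ 0xD7 = 0xB3.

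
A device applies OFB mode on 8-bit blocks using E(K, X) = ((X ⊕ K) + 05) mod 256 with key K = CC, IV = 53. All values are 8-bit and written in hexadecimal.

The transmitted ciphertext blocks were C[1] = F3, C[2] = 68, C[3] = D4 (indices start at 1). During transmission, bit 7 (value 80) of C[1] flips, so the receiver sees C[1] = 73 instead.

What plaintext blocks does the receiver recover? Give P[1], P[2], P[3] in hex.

OFB decryption: S_i = E(K, S_{i−1}) with S_{0} = IV; P_i = C_i ⊕ S_i.
Only C[1] changed, to 73. In OFB, a change in C_i flips the same bit in P_i only; the keystream is unaffected. Decrypting the received ciphertext:
P[1]: S = E(K, 53) = A4; 73 ⊕ A4 = D7.
P[2]: S = E(K, A4) = 6D; 68 ⊕ 6D = 05.
P[3]: S = E(K, 6D) = A6; D4 ⊕ A6 = 72.
Blocks that differ from the original plaintext: P[1].

P[1] = D7, P[2] = 05, P[3] = 72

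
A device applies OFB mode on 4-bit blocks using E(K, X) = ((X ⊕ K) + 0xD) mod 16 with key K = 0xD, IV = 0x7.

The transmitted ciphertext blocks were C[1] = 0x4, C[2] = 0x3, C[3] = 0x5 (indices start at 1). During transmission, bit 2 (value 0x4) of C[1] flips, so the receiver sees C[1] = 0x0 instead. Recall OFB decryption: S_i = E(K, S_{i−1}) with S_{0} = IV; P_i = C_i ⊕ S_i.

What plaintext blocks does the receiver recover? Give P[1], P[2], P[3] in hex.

P[1] = 0x7, P[2] = 0x4, P[3] = 0x2

Only C[1] changed, to 0x0. In OFB, a change in C_i flips the same bit in P_i only; the keystream is unaffected. Decrypting the received ciphertext:
P[1]: S = E(K, 0x7) = 0x7; 0x0 ⊕ 0x7 = 0x7.
P[2]: S = E(K, 0x7) = 0x7; 0x3 ⊕ 0x7 = 0x4.
P[3]: S = E(K, 0x7) = 0x7; 0x5 ⊕ 0x7 = 0x2.
Blocks that differ from the original plaintext: P[1].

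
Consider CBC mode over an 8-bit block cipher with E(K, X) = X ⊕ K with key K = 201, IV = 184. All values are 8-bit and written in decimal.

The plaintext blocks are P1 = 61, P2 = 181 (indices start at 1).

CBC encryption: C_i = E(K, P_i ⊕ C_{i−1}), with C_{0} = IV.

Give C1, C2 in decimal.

C1 = 76, C2 = 48

C1: P1 ⊕ 184 = 133; E(K, 133) = 76.
C2: P2 ⊕ 76 = 249; E(K, 249) = 48.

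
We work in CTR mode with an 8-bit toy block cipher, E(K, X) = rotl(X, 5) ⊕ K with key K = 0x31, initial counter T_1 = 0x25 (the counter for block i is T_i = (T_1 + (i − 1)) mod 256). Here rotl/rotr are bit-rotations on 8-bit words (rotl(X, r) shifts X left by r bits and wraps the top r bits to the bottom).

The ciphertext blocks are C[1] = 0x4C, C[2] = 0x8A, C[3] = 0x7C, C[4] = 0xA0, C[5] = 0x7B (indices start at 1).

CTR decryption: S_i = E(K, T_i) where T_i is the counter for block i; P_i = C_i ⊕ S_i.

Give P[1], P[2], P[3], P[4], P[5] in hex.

P[1] = 0xD9, P[2] = 0x7F, P[3] = 0xA9, P[4] = 0x94, P[5] = 0x6F

P[1]: T = 0x25, S = E(K, T) = 0x95; 0x4C ⊕ 0x95 = 0xD9.
P[2]: T = 0x26, S = E(K, T) = 0xF5; 0x8A ⊕ 0xF5 = 0x7F.
P[3]: T = 0x27, S = E(K, T) = 0xD5; 0x7C ⊕ 0xD5 = 0xA9.
P[4]: T = 0x28, S = E(K, T) = 0x34; 0xA0 ⊕ 0x34 = 0x94.
P[5]: T = 0x29, S = E(K, T) = 0x14; 0x7B ⊕ 0x14 = 0x6F.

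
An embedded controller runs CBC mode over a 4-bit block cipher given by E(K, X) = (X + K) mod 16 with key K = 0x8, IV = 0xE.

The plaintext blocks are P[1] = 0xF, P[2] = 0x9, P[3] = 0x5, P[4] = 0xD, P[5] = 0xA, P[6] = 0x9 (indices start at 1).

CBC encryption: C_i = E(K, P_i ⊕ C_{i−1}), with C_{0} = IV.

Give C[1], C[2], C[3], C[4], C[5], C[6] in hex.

C[1]: P[1] ⊕ 0xE = 0x1; E(K, 0x1) = 0x9.
C[2]: P[2] ⊕ 0x9 = 0x0; E(K, 0x0) = 0x8.
C[3]: P[3] ⊕ 0x8 = 0xD; E(K, 0xD) = 0x5.
C[4]: P[4] ⊕ 0x5 = 0x8; E(K, 0x8) = 0x0.
C[5]: P[5] ⊕ 0x0 = 0xA; E(K, 0xA) = 0x2.
C[6]: P[6] ⊕ 0x2 = 0xB; E(K, 0xB) = 0x3.

C[1] = 0x9, C[2] = 0x8, C[3] = 0x5, C[4] = 0x0, C[5] = 0x2, C[6] = 0x3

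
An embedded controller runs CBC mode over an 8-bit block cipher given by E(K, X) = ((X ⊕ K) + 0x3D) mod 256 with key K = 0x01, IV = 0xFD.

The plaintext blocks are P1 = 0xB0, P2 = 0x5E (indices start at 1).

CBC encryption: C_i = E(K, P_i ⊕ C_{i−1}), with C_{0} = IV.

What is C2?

C2 = 0x13

C1: P1 ⊕ 0xFD = 0x4D; E(K, 0x4D) = 0x89.
C2: P2 ⊕ 0x89 = 0xD7; E(K, 0xD7) = 0x13.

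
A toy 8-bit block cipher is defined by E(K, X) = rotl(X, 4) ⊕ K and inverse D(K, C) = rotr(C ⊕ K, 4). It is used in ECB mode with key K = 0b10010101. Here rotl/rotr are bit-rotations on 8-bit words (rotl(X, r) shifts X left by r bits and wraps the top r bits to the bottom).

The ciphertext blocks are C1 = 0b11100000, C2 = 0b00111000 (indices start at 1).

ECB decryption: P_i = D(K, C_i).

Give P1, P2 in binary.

P1 = 0b01010111, P2 = 0b11011010

P1: D(K, 0b11100000) = 0b01010111.
P2: D(K, 0b00111000) = 0b11011010.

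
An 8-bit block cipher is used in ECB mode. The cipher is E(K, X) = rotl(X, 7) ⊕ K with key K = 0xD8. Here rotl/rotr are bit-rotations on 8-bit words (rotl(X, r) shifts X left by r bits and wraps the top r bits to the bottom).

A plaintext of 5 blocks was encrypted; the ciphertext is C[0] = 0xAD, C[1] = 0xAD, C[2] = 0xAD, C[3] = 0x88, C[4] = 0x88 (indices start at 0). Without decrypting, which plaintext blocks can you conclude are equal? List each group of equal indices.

P[0] = P[1] = P[2]; P[3] = P[4]

ECB encrypts each block independently with the same key, so equal ciphertext blocks imply equal plaintext blocks.
C[0] = C[1] = C[2] = 0xAD, so P[0] = P[1] = P[2].
C[3] = C[4] = 0x88, so P[3] = P[4].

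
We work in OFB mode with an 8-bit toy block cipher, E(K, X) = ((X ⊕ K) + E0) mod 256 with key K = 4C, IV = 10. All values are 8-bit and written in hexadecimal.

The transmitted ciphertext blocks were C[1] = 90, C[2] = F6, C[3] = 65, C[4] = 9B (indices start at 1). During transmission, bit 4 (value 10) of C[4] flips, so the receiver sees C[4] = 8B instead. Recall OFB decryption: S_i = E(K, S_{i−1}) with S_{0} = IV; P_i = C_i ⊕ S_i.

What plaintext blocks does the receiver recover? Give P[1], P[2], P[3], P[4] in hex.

Only C[4] changed, to 8B. In OFB, a change in C_i flips the same bit in P_i only; the keystream is unaffected. Decrypting the received ciphertext:
P[1]: S = E(K, 10) = 3C; 90 ⊕ 3C = AC.
P[2]: S = E(K, 3C) = 50; F6 ⊕ 50 = A6.
P[3]: S = E(K, 50) = FC; 65 ⊕ FC = 99.
P[4]: S = E(K, FC) = 90; 8B ⊕ 90 = 1B.
Blocks that differ from the original plaintext: P[4].

P[1] = AC, P[2] = A6, P[3] = 99, P[4] = 1B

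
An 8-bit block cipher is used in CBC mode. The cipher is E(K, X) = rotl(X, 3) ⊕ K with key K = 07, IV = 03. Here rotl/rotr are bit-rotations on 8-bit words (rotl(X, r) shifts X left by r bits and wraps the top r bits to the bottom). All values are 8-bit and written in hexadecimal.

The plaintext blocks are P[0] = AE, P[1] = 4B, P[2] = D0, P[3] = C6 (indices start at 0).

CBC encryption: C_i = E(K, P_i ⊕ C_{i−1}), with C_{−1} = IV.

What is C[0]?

C[0] = 6A

C[0]: P[0] ⊕ 03 = AD; E(K, AD) = 6A.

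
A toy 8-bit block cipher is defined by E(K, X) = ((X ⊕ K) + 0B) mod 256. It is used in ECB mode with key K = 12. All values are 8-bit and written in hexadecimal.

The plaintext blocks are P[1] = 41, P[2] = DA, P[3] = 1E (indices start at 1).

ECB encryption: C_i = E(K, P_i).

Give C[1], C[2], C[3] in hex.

C[1]: E(K, 41) = 5E.
C[2]: E(K, DA) = D3.
C[3]: E(K, 1E) = 17.

C[1] = 5E, C[2] = D3, C[3] = 17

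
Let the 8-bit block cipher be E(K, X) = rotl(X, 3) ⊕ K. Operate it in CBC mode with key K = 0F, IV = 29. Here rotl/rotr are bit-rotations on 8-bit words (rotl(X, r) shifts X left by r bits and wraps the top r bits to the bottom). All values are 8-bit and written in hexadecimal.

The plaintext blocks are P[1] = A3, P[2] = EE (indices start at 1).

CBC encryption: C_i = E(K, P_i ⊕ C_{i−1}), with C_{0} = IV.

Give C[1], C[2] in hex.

C[1] = 5B, C[2] = A2

C[1]: P[1] ⊕ 29 = 8A; E(K, 8A) = 5B.
C[2]: P[2] ⊕ 5B = B5; E(K, B5) = A2.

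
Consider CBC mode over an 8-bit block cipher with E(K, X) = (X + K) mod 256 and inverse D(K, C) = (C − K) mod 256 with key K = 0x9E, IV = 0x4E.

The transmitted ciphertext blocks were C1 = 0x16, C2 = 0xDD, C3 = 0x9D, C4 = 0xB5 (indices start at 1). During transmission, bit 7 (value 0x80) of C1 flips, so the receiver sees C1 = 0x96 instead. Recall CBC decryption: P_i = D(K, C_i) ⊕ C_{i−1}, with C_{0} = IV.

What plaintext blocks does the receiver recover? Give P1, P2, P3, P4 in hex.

Only C1 changed, to 0x96. In CBC, a change in C_i garbles P_i and flips the same bit in P_{i+1}. Decrypting the received ciphertext:
P1: D(K, 0x96) = 0xF8; 0xF8 ⊕ 0x4E = 0xB6.
P2: D(K, 0xDD) = 0x3F; 0x3F ⊕ 0x96 = 0xA9.
P3: D(K, 0x9D) = 0xFF; 0xFF ⊕ 0xDD = 0x22.
P4: D(K, 0xB5) = 0x17; 0x17 ⊕ 0x9D = 0x8A.
Blocks that differ from the original plaintext: P1, P2.

P1 = 0xB6, P2 = 0xA9, P3 = 0x22, P4 = 0x8A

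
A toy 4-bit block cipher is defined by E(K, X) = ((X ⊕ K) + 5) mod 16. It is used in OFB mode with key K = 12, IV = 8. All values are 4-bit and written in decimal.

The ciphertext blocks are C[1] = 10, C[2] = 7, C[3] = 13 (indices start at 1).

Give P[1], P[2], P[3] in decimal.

OFB decryption: S_i = E(K, S_{i−1}) with S_{0} = IV; P_i = C_i ⊕ S_i.
P[1]: S = E(K, 8) = 9; 10 ⊕ 9 = 3.
P[2]: S = E(K, 9) = 10; 7 ⊕ 10 = 13.
P[3]: S = E(K, 10) = 11; 13 ⊕ 11 = 6.

P[1] = 3, P[2] = 13, P[3] = 6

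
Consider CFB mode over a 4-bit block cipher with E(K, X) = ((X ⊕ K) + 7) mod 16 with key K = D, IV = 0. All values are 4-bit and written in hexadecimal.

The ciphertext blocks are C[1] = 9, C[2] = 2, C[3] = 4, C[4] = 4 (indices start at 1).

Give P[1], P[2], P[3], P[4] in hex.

P[1] = D, P[2] = 9, P[3] = 2, P[4] = 4

CFB decryption: P_i = C_i ⊕ E(K, C_{i−1}), with C_{0} = IV.
P[1]: E(K, 0) = 4; 9 ⊕ 4 = D.
P[2]: E(K, 9) = B; 2 ⊕ B = 9.
P[3]: E(K, 2) = 6; 4 ⊕ 6 = 2.
P[4]: E(K, 4) = 0; 4 ⊕ 0 = 4.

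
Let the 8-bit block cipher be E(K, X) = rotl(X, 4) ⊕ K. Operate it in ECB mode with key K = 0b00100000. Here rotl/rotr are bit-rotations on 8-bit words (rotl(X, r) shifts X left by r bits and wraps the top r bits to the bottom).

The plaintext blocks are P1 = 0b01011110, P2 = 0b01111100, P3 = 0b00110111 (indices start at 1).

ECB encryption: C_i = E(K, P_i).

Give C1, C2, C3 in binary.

C1: E(K, 0b01011110) = 0b11000101.
C2: E(K, 0b01111100) = 0b11100111.
C3: E(K, 0b00110111) = 0b01010011.

C1 = 0b11000101, C2 = 0b11100111, C3 = 0b01010011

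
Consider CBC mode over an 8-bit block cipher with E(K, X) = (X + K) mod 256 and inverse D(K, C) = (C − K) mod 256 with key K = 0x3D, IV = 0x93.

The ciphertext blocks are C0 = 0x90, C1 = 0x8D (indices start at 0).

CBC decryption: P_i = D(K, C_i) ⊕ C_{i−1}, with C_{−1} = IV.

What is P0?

P0: D(K, 0x90) = 0x53; 0x53 ⊕ 0x93 = 0xC0.

P0 = 0xC0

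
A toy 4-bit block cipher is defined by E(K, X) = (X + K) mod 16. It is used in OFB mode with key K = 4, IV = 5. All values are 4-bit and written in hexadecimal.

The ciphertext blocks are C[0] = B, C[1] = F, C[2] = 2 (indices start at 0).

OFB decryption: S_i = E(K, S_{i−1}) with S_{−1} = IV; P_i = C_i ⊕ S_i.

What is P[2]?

P[2] = 3

P[0]: S = E(K, 5) = 9; B ⊕ 9 = 2.
P[1]: S = E(K, 9) = D; F ⊕ D = 2.
P[2]: S = E(K, D) = 1; 2 ⊕ 1 = 3.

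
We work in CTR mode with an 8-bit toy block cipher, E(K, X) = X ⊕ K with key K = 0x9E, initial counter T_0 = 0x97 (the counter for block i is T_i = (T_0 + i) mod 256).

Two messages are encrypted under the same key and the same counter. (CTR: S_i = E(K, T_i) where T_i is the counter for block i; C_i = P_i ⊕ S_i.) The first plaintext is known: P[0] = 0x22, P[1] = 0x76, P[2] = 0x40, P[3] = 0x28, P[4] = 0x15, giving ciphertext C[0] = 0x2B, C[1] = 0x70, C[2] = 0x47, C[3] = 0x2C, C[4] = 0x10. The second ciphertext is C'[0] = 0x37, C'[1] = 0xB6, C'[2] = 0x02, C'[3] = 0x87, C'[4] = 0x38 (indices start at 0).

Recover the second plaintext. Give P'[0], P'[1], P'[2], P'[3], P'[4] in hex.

In CTR with a reused counter, both messages share the same keystream S_i, so C_i ⊕ C'_i = P_i ⊕ P'_i and thus P'_i = P_i ⊕ C_i ⊕ C'_i.
P'[0]: 0x22 ⊕ 0x2B ⊕ 0x37 = 0x3E.
P'[1]: 0x76 ⊕ 0x70 ⊕ 0xB6 = 0xB0.
P'[2]: 0x40 ⊕ 0x47 ⊕ 0x02 = 0x05.
P'[3]: 0x28 ⊕ 0x2C ⊕ 0x87 = 0x83.
P'[4]: 0x15 ⊕ 0x10 ⊕ 0x38 = 0x3D.

P'[0] = 0x3E, P'[1] = 0xB0, P'[2] = 0x05, P'[3] = 0x83, P'[4] = 0x3D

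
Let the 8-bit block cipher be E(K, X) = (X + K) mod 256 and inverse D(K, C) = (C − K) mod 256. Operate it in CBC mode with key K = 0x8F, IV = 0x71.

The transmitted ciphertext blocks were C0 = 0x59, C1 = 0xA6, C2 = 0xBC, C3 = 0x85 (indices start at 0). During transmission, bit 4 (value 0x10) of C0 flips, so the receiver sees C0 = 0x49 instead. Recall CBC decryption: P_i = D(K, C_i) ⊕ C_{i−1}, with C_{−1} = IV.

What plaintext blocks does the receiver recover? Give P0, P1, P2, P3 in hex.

P0 = 0xCB, P1 = 0x5E, P2 = 0x8B, P3 = 0x4A

Only C0 changed, to 0x49. In CBC, a change in C_i garbles P_i and flips the same bit in P_{i+1}. Decrypting the received ciphertext:
P0: D(K, 0x49) = 0xBA; 0xBA ⊕ 0x71 = 0xCB.
P1: D(K, 0xA6) = 0x17; 0x17 ⊕ 0x49 = 0x5E.
P2: D(K, 0xBC) = 0x2D; 0x2D ⊕ 0xA6 = 0x8B.
P3: D(K, 0x85) = 0xF6; 0xF6 ⊕ 0xBC = 0x4A.
Blocks that differ from the original plaintext: P0, P1.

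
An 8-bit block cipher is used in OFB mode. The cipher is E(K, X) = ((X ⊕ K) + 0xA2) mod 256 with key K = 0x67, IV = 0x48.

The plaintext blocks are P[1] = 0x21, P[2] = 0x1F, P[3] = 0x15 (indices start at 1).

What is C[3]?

OFB encryption: S_i = E(K, S_{i−1}) with S_{0} = IV; C_i = P_i ⊕ S_i.
C[1]: S = E(K, 0x48) = 0xD1; 0x21 ⊕ 0xD1 = 0xF0.
C[2]: S = E(K, 0xD1) = 0x58; 0x1F ⊕ 0x58 = 0x47.
C[3]: S = E(K, 0x58) = 0xE1; 0x15 ⊕ 0xE1 = 0xF4.

C[3] = 0xF4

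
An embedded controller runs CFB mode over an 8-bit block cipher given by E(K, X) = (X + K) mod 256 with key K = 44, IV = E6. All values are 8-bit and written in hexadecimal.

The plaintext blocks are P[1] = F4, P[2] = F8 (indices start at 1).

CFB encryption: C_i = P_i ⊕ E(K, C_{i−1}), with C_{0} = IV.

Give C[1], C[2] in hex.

C[1]: E(K, E6) = 2A; F4 ⊕ 2A = DE.
C[2]: E(K, DE) = 22; F8 ⊕ 22 = DA.

C[1] = DE, C[2] = DA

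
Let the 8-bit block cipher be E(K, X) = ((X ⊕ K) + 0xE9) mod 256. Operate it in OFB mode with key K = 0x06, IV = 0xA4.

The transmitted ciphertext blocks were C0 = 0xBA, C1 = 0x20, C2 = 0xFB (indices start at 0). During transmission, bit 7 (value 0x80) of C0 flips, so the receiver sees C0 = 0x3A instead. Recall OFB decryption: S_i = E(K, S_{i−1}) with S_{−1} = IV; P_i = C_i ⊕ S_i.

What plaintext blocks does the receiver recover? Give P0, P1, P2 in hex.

Only C0 changed, to 0x3A. In OFB, a change in C_i flips the same bit in P_i only; the keystream is unaffected. Decrypting the received ciphertext:
P0: S = E(K, 0xA4) = 0x8B; 0x3A ⊕ 0x8B = 0xB1.
P1: S = E(K, 0x8B) = 0x76; 0x20 ⊕ 0x76 = 0x56.
P2: S = E(K, 0x76) = 0x59; 0xFB ⊕ 0x59 = 0xA2.
Blocks that differ from the original plaintext: P0.

P0 = 0xB1, P1 = 0x56, P2 = 0xA2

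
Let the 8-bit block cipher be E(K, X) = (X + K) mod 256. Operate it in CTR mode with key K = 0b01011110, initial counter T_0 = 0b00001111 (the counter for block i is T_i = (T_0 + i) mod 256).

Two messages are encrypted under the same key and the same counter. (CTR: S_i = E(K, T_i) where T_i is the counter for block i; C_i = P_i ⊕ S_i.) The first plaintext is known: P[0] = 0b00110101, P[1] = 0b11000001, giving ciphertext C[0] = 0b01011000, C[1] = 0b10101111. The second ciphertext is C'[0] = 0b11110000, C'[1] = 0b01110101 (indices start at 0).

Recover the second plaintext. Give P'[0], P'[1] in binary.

P'[0] = 0b10011101, P'[1] = 0b00011011

In CTR with a reused counter, both messages share the same keystream S_i, so C_i ⊕ C'_i = P_i ⊕ P'_i and thus P'_i = P_i ⊕ C_i ⊕ C'_i.
P'[0]: 0b00110101 ⊕ 0b01011000 ⊕ 0b11110000 = 0b10011101.
P'[1]: 0b11000001 ⊕ 0b10101111 ⊕ 0b01110101 = 0b00011011.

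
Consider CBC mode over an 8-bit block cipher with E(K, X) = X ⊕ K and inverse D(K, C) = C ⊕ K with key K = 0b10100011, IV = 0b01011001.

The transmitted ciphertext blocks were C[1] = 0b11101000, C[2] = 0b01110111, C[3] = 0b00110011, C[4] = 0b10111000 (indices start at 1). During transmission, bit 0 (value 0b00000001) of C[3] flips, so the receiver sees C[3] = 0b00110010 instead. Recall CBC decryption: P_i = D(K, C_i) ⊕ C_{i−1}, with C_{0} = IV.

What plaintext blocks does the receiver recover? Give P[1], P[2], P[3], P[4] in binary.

P[1] = 0b00010010, P[2] = 0b00111100, P[3] = 0b11100110, P[4] = 0b00101001

Only C[3] changed, to 0b00110010. In CBC, a change in C_i garbles P_i and flips the same bit in P_{i+1}. Decrypting the received ciphertext:
P[1]: D(K, 0b11101000) = 0b01001011; 0b01001011 ⊕ 0b01011001 = 0b00010010.
P[2]: D(K, 0b01110111) = 0b11010100; 0b11010100 ⊕ 0b11101000 = 0b00111100.
P[3]: D(K, 0b00110010) = 0b10010001; 0b10010001 ⊕ 0b01110111 = 0b11100110.
P[4]: D(K, 0b10111000) = 0b00011011; 0b00011011 ⊕ 0b00110010 = 0b00101001.
Blocks that differ from the original plaintext: P[3], P[4].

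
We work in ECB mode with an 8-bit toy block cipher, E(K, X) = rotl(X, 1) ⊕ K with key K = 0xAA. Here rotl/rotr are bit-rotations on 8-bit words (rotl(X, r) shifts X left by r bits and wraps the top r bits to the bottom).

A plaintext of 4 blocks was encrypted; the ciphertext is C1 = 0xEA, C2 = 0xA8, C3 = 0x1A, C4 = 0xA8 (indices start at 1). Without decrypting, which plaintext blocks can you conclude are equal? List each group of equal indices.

P2 = P4

ECB encrypts each block independently with the same key, so equal ciphertext blocks imply equal plaintext blocks.
C2 = C4 = 0xA8, so P2 = P4.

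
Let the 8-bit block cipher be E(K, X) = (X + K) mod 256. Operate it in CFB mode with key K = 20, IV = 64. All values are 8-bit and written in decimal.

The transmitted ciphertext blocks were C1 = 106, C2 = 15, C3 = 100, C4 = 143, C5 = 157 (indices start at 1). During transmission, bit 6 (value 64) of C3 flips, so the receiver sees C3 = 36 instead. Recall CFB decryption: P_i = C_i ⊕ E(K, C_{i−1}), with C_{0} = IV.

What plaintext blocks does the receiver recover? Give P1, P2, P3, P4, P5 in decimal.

Only C3 changed, to 36. In CFB, a change in C_i flips the same bit in P_i and garbles P_{i+1}. Decrypting the received ciphertext:
P1: E(K, 64) = 84; 106 ⊕ 84 = 62.
P2: E(K, 106) = 126; 15 ⊕ 126 = 113.
P3: E(K, 15) = 35; 36 ⊕ 35 = 7.
P4: E(K, 36) = 56; 143 ⊕ 56 = 183.
P5: E(K, 143) = 163; 157 ⊕ 163 = 62.
Blocks that differ from the original plaintext: P3, P4.

P1 = 62, P2 = 113, P3 = 7, P4 = 183, P5 = 62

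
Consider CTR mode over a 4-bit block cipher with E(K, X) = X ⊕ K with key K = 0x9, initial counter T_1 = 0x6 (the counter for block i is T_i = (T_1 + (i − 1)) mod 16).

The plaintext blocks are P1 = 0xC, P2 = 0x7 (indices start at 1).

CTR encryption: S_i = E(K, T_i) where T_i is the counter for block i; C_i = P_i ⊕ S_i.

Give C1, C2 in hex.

C1: T = 0x6, S = E(K, T) = 0xF; 0xC ⊕ 0xF = 0x3.
C2: T = 0x7, S = E(K, T) = 0xE; 0x7 ⊕ 0xE = 0x9.

C1 = 0x3, C2 = 0x9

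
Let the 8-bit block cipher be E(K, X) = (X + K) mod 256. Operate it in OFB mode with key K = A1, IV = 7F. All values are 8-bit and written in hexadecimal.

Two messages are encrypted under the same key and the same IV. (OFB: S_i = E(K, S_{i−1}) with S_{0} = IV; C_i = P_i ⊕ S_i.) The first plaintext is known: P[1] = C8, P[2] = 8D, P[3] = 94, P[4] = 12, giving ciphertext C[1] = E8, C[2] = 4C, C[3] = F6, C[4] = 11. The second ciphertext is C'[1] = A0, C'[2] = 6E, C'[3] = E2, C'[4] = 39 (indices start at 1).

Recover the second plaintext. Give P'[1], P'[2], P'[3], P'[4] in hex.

In OFB with a reused IV, both messages share the same keystream S_i, so C_i ⊕ C'_i = P_i ⊕ P'_i and thus P'_i = P_i ⊕ C_i ⊕ C'_i.
P'[1]: C8 ⊕ E8 ⊕ A0 = 80.
P'[2]: 8D ⊕ 4C ⊕ 6E = AF.
P'[3]: 94 ⊕ F6 ⊕ E2 = 80.
P'[4]: 12 ⊕ 11 ⊕ 39 = 3A.

P'[1] = 80, P'[2] = AF, P'[3] = 80, P'[4] = 3A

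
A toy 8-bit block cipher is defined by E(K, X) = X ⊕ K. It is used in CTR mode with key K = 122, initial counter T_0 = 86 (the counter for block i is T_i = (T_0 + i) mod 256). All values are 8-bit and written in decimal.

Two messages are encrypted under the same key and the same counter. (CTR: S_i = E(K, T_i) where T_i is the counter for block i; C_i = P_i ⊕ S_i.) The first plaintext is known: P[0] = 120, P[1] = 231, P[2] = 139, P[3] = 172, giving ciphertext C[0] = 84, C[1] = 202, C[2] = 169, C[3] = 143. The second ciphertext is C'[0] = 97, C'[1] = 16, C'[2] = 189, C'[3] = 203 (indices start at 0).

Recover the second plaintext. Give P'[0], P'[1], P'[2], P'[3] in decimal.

In CTR with a reused counter, both messages share the same keystream S_i, so C_i ⊕ C'_i = P_i ⊕ P'_i and thus P'_i = P_i ⊕ C_i ⊕ C'_i.
P'[0]: 120 ⊕ 84 ⊕ 97 = 77.
P'[1]: 231 ⊕ 202 ⊕ 16 = 61.
P'[2]: 139 ⊕ 169 ⊕ 189 = 159.
P'[3]: 172 ⊕ 143 ⊕ 203 = 232.

P'[0] = 77, P'[1] = 61, P'[2] = 159, P'[3] = 232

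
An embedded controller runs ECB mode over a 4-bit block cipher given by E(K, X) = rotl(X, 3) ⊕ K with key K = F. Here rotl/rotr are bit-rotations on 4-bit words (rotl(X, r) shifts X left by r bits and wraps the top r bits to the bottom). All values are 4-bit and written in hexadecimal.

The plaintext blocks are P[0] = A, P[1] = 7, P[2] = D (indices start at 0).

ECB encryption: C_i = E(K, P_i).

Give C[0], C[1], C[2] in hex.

C[0] = A, C[1] = 4, C[2] = 1

C[0]: E(K, A) = A.
C[1]: E(K, 7) = 4.
C[2]: E(K, D) = 1.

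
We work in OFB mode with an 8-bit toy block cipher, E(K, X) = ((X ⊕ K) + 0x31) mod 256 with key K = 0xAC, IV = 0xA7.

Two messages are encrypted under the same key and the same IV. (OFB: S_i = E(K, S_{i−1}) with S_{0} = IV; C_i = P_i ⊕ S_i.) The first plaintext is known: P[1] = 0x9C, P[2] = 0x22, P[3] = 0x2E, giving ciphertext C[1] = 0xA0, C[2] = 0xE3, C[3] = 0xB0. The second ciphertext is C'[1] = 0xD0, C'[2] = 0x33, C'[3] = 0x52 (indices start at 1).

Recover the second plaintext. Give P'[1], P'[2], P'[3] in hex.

In OFB with a reused IV, both messages share the same keystream S_i, so C_i ⊕ C'_i = P_i ⊕ P'_i and thus P'_i = P_i ⊕ C_i ⊕ C'_i.
P'[1]: 0x9C ⊕ 0xA0 ⊕ 0xD0 = 0xEC.
P'[2]: 0x22 ⊕ 0xE3 ⊕ 0x33 = 0xF2.
P'[3]: 0x2E ⊕ 0xB0 ⊕ 0x52 = 0xCC.

P'[1] = 0xEC, P'[2] = 0xF2, P'[3] = 0xCC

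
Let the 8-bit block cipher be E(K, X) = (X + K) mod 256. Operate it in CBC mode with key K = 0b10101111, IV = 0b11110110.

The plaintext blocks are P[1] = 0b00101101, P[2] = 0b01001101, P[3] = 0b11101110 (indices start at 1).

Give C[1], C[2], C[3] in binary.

CBC encryption: C_i = E(K, P_i ⊕ C_{i−1}), with C_{0} = IV.
C[1]: P[1] ⊕ 0b11110110 = 0b11011011; E(K, 0b11011011) = 0b10001010.
C[2]: P[2] ⊕ 0b10001010 = 0b11000111; E(K, 0b11000111) = 0b01110110.
C[3]: P[3] ⊕ 0b01110110 = 0b10011000; E(K, 0b10011000) = 0b01000111.

C[1] = 0b10001010, C[2] = 0b01110110, C[3] = 0b01000111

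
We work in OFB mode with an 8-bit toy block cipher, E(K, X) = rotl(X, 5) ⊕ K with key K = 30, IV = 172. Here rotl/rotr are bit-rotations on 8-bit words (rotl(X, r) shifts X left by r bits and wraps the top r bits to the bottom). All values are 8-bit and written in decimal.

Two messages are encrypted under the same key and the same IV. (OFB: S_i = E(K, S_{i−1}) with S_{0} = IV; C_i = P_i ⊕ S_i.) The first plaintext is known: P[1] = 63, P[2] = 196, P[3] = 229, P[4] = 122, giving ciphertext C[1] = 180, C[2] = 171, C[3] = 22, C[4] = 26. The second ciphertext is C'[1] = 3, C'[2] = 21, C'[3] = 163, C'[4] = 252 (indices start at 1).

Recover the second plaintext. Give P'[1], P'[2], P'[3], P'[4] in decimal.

In OFB with a reused IV, both messages share the same keystream S_i, so C_i ⊕ C'_i = P_i ⊕ P'_i and thus P'_i = P_i ⊕ C_i ⊕ C'_i.
P'[1]: 63 ⊕ 180 ⊕ 3 = 136.
P'[2]: 196 ⊕ 171 ⊕ 21 = 122.
P'[3]: 229 ⊕ 22 ⊕ 163 = 80.
P'[4]: 122 ⊕ 26 ⊕ 252 = 156.

P'[1] = 136, P'[2] = 122, P'[3] = 80, P'[4] = 156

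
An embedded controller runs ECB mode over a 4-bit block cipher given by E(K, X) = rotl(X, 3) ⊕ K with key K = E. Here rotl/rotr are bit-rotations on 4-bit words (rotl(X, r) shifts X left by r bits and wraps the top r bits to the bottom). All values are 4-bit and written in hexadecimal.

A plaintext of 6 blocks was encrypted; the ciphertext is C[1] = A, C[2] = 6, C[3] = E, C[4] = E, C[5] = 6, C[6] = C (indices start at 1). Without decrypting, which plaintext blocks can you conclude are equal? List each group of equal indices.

P[2] = P[5]; P[3] = P[4]

ECB encrypts each block independently with the same key, so equal ciphertext blocks imply equal plaintext blocks.
C[2] = C[5] = 6, so P[2] = P[5].
C[3] = C[4] = E, so P[3] = P[4].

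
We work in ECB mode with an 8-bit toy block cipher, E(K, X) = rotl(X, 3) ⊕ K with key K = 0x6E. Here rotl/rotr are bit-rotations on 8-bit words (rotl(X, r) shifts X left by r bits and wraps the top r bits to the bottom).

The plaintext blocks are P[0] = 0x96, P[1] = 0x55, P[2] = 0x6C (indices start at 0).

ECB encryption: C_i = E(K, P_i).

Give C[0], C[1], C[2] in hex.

C[0]: E(K, 0x96) = 0xDA.
C[1]: E(K, 0x55) = 0xC4.
C[2]: E(K, 0x6C) = 0x0D.

C[0] = 0xDA, C[1] = 0xC4, C[2] = 0x0D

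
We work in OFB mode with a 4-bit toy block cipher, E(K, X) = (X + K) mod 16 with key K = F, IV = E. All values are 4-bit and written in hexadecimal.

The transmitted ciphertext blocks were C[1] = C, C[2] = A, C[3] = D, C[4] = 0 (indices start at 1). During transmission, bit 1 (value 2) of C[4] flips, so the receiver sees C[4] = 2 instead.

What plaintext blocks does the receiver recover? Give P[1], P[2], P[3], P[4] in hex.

P[1] = 1, P[2] = 6, P[3] = 6, P[4] = 8

OFB decryption: S_i = E(K, S_{i−1}) with S_{0} = IV; P_i = C_i ⊕ S_i.
Only C[4] changed, to 2. In OFB, a change in C_i flips the same bit in P_i only; the keystream is unaffected. Decrypting the received ciphertext:
P[1]: S = E(K, E) = D; C ⊕ D = 1.
P[2]: S = E(K, D) = C; A ⊕ C = 6.
P[3]: S = E(K, C) = B; D ⊕ B = 6.
P[4]: S = E(K, B) = A; 2 ⊕ A = 8.
Blocks that differ from the original plaintext: P[4].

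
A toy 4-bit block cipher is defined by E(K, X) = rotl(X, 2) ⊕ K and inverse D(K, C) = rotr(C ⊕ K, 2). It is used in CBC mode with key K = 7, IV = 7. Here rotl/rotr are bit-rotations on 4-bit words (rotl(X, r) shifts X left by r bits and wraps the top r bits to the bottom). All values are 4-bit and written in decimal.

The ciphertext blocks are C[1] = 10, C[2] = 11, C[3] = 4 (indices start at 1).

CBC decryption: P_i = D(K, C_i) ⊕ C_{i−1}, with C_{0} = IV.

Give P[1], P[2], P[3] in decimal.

P[1]: D(K, 10) = 7; 7 ⊕ 7 = 0.
P[2]: D(K, 11) = 3; 3 ⊕ 10 = 9.
P[3]: D(K, 4) = 12; 12 ⊕ 11 = 7.

P[1] = 0, P[2] = 9, P[3] = 7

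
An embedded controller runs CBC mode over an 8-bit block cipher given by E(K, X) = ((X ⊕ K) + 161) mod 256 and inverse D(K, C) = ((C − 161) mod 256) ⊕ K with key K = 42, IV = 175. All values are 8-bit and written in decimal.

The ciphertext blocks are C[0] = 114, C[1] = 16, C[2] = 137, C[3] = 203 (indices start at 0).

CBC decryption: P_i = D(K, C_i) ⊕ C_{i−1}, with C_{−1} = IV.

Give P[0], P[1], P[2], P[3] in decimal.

P[0] = 84, P[1] = 55, P[2] = 210, P[3] = 137

P[0]: D(K, 114) = 251; 251 ⊕ 175 = 84.
P[1]: D(K, 16) = 69; 69 ⊕ 114 = 55.
P[2]: D(K, 137) = 194; 194 ⊕ 16 = 210.
P[3]: D(K, 203) = 0; 0 ⊕ 137 = 137.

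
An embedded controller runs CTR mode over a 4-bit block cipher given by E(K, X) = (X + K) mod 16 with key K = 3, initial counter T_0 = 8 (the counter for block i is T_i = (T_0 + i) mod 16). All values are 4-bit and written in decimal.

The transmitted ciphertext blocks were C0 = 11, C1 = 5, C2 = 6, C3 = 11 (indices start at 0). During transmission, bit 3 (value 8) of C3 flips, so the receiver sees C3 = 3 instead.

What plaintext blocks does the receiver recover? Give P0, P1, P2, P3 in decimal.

P0 = 0, P1 = 9, P2 = 11, P3 = 13

CTR decryption: S_i = E(K, T_i) where T_i is the counter for block i; P_i = C_i ⊕ S_i.
Only C3 changed, to 3. In CTR, a change in C_i flips the same bit in P_i only; the keystream is unaffected. Decrypting the received ciphertext:
P0: T = 8, S = E(K, T) = 11; 11 ⊕ 11 = 0.
P1: T = 9, S = E(K, T) = 12; 5 ⊕ 12 = 9.
P2: T = 10, S = E(K, T) = 13; 6 ⊕ 13 = 11.
P3: T = 11, S = E(K, T) = 14; 3 ⊕ 14 = 13.
Blocks that differ from the original plaintext: P3.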